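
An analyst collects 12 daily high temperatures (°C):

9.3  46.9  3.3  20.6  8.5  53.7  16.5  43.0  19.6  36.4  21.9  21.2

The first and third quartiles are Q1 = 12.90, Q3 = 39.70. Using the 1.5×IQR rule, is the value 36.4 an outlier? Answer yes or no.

no

IQR = Q3 − Q1 = 39.70 − 12.90 = 26.80.
Lower fence = Q1 − 1.5·IQR = 12.90 − 40.20 = -27.30.
Upper fence = Q3 + 1.5·IQR = 39.70 + 40.20 = 79.90.
36.4 lies within [-27.30, 79.90].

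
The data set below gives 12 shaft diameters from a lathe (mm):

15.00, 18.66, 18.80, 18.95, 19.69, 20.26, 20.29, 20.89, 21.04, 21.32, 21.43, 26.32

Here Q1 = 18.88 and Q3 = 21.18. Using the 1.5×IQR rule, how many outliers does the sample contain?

2

IQR = 2.30; fences at 18.88 − 3.45 = 15.43 and 21.18 + 3.45 = 24.63.
Outside the cutoffs: 15.00, 26.32.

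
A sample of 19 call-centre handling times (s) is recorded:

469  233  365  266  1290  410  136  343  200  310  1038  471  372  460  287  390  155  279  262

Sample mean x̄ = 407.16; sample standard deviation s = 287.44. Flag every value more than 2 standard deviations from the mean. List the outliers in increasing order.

1038, 1290

Cutoffs at x̄ ± 2s: 407.16 ± 2·287.44 = [-167.72, 982.04].
1038: z = 2.19, |z| > 2 → outlier.
1290: z = 3.07, |z| > 2 → outlier.
Every other value lies within [-167.72, 982.04].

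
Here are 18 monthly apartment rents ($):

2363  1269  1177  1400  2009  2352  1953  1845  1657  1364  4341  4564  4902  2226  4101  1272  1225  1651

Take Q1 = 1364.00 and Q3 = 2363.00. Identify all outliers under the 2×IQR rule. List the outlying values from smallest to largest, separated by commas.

IQR = Q3 − Q1 = 2363.00 − 1364.00 = 999.00.
Lower fence = Q1 − 2·IQR = 1364.00 − 1998.00 = -634.00.
Upper fence = Q3 + 2·IQR = 2363.00 + 1998.00 = 4361.00.
4564 > 4361.00 → outlier.
4902 > 4361.00 → outlier.
All remaining values lie within [-634.00, 4361.00].

4564, 4902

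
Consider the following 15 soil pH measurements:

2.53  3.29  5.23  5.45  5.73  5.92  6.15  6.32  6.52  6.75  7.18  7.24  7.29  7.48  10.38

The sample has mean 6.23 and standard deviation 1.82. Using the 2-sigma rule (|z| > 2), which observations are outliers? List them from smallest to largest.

2.53, 10.38

Cutoffs at x̄ ± 2s: 6.23 ± 2·1.82 = [2.59, 9.87].
2.53: z = -2.03, |z| > 2 → outlier.
10.38: z = 2.28, |z| > 2 → outlier.
Every other value lies within [2.59, 9.87].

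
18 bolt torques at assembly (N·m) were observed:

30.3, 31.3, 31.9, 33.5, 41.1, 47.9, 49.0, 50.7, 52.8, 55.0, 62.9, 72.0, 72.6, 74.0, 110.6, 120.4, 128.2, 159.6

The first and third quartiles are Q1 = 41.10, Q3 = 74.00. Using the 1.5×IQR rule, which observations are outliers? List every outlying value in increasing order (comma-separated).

IQR = Q3 − Q1 = 74.00 − 41.10 = 32.90.
Lower fence = Q1 − 1.5·IQR = 41.10 − 49.35 = -8.25.
Upper fence = Q3 + 1.5·IQR = 74.00 + 49.35 = 123.35.
128.2 > 123.35 → outlier.
159.6 > 123.35 → outlier.
All remaining values lie within [-8.25, 123.35].

128.2, 159.6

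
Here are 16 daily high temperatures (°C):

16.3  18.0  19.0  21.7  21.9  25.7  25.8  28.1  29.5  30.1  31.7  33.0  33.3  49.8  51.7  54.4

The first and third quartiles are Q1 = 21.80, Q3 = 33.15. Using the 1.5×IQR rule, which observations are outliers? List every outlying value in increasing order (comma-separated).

51.7, 54.4

IQR = Q3 − Q1 = 33.15 − 21.80 = 11.35.
Lower fence = Q1 − 1.5·IQR = 21.80 − 17.025 = 4.775.
Upper fence = Q3 + 1.5·IQR = 33.15 + 17.025 = 50.175.
51.7 > 50.175 → outlier.
54.4 > 50.175 → outlier.
All remaining values lie within [4.775, 50.175].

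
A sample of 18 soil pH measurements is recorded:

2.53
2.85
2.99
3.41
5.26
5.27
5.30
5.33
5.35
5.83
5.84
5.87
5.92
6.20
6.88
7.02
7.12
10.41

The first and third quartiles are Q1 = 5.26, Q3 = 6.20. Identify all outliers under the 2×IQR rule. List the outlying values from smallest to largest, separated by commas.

2.53, 2.85, 2.99, 10.41

IQR = Q3 − Q1 = 6.20 − 5.26 = 0.94.
Lower fence = Q1 − 2·IQR = 5.26 − 1.88 = 3.38.
Upper fence = Q3 + 2·IQR = 6.20 + 1.88 = 8.08.
2.53 < 3.38 → outlier.
2.85 < 3.38 → outlier.
2.99 < 3.38 → outlier.
10.41 > 8.08 → outlier.
All remaining values lie within [3.38, 8.08].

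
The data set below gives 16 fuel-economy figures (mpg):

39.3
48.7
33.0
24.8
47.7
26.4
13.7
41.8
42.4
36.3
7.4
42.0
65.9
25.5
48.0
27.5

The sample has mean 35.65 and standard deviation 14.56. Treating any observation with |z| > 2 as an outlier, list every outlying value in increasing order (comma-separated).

65.9

Cutoffs at x̄ ± 2s: 35.65 ± 2·14.56 = [6.53, 64.77].
65.9: z = 2.08, |z| > 2 → outlier.
Every other value lies within [6.53, 64.77].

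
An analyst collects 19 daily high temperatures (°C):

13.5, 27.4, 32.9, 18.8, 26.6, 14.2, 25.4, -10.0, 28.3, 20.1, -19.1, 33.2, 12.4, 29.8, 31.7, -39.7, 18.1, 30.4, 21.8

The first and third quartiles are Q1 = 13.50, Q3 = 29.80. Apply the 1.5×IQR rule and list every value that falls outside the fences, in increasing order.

-39.7, -19.1

IQR = Q3 − Q1 = 29.80 − 13.50 = 16.30.
Lower fence = Q1 − 1.5·IQR = 13.50 − 24.45 = -10.95.
Upper fence = Q3 + 1.5·IQR = 29.80 + 24.45 = 54.25.
-39.7 < -10.95 → outlier.
-19.1 < -10.95 → outlier.
All remaining values lie within [-10.95, 54.25].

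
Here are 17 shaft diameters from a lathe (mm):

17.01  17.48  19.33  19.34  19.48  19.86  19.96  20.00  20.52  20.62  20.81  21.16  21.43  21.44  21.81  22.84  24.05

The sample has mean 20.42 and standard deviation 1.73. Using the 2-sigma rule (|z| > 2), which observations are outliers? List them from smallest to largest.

Cutoffs at x̄ ± 2s: 20.42 ± 2·1.73 = [16.96, 23.88].
24.05: z = 2.10, |z| > 2 → outlier.
Every other value lies within [16.96, 23.88].

24.05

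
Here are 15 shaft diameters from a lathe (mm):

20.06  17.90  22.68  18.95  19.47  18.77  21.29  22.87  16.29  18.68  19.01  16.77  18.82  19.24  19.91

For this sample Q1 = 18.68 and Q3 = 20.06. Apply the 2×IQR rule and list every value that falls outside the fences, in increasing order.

IQR = Q3 − Q1 = 20.06 − 18.68 = 1.38.
Lower fence = Q1 − 2·IQR = 18.68 − 2.76 = 15.92.
Upper fence = Q3 + 2·IQR = 20.06 + 2.76 = 22.82.
22.87 > 22.82 → outlier.
All remaining values lie within [15.92, 22.82].

22.87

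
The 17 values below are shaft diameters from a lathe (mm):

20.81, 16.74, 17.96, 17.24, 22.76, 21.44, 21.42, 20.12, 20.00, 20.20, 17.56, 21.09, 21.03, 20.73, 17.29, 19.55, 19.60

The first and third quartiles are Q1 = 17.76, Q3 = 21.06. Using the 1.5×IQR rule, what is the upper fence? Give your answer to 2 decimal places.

IQR = Q3 − Q1 = 21.06 − 17.76 = 3.30.
Lower fence = Q1 − 1.5·IQR = 17.76 − 4.95 = 12.81.
Upper fence = Q3 + 1.5·IQR = 21.06 + 4.95 = 26.01.

26.01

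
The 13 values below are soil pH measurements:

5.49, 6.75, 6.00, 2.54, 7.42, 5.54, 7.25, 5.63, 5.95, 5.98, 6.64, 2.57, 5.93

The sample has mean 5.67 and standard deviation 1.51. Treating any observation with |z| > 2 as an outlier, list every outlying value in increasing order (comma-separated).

Cutoffs at x̄ ± 2s: 5.67 ± 2·1.51 = [2.65, 8.69].
2.54: z = -2.07, |z| > 2 → outlier.
2.57: z = -2.05, |z| > 2 → outlier.
Every other value lies within [2.65, 8.69].

2.54, 2.57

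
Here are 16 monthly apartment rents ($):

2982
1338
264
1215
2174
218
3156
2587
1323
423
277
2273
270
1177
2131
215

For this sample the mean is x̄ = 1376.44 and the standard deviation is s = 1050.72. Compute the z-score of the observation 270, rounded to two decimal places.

z = (270 − 1376.44) / 1050.72 = -1.05.

-1.05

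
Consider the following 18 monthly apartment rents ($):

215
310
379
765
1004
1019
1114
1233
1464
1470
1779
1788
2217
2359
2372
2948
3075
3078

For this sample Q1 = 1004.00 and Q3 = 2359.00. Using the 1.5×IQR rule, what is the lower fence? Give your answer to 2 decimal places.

-1028.50

IQR = Q3 − Q1 = 2359.00 − 1004.00 = 1355.00.
Lower fence = Q1 − 1.5·IQR = 1004.00 − 2032.50 = -1028.50.
Upper fence = Q3 + 1.5·IQR = 2359.00 + 2032.50 = 4391.50.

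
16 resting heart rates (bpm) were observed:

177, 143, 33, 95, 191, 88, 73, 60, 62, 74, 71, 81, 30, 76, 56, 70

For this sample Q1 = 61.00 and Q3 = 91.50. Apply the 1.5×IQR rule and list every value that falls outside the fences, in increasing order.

IQR = Q3 − Q1 = 91.50 − 61.00 = 30.50.
Lower fence = Q1 − 1.5·IQR = 61.00 − 45.75 = 15.25.
Upper fence = Q3 + 1.5·IQR = 91.50 + 45.75 = 137.25.
143 > 137.25 → outlier.
177 > 137.25 → outlier.
191 > 137.25 → outlier.
All remaining values lie within [15.25, 137.25].

143, 177, 191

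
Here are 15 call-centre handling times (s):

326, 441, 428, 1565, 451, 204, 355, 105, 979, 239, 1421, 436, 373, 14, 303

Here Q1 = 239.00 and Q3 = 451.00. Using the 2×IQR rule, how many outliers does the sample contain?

IQR = 212.00; fences at 239.00 − 424.00 = -185.00 and 451.00 + 424.00 = 875.00.
Outside the cutoffs: 979, 1421, 1565.

3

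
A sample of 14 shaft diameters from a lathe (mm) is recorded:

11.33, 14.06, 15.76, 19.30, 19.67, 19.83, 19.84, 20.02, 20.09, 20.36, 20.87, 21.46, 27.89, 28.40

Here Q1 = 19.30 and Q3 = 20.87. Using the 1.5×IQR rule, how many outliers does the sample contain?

IQR = 1.57; fences at 19.30 − 2.355 = 16.945 and 20.87 + 2.355 = 23.225.
Outside the cutoffs: 11.33, 14.06, 15.76, 27.89, 28.40.

5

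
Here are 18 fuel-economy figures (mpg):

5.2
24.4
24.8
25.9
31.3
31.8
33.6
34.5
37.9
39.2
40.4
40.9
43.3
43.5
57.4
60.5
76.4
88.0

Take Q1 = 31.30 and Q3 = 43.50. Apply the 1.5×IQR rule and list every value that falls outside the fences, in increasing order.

5.2, 76.4, 88.0

IQR = Q3 − Q1 = 43.50 − 31.30 = 12.20.
Lower fence = Q1 − 1.5·IQR = 31.30 − 18.30 = 13.00.
Upper fence = Q3 + 1.5·IQR = 43.50 + 18.30 = 61.80.
5.2 < 13.00 → outlier.
76.4 > 61.80 → outlier.
88.0 > 61.80 → outlier.
All remaining values lie within [13.00, 61.80].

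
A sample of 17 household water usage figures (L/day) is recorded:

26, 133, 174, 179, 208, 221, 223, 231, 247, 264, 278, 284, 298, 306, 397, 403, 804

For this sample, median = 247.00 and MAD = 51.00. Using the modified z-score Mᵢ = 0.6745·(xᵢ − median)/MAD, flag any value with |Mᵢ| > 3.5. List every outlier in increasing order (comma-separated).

804

|Mᵢ| > 3.5 ⇔ |xᵢ − 247.00| > 3.5·51.00/0.6745 = 264.64.
So outliers lie outside [-17.64, 511.64].
804: M = 7.37 → outlier.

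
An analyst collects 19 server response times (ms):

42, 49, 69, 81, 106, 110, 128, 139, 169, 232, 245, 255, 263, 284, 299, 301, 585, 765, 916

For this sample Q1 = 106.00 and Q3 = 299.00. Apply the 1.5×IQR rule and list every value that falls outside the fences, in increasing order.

765, 916

IQR = Q3 − Q1 = 299.00 − 106.00 = 193.00.
Lower fence = Q1 − 1.5·IQR = 106.00 − 289.50 = -183.50.
Upper fence = Q3 + 1.5·IQR = 299.00 + 289.50 = 588.50.
765 > 588.50 → outlier.
916 > 588.50 → outlier.
All remaining values lie within [-183.50, 588.50].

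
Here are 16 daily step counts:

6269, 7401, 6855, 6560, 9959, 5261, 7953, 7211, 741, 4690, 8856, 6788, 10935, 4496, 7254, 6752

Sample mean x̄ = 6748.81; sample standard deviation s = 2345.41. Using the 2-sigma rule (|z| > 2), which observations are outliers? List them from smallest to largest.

741

Cutoffs at x̄ ± 2s: 6748.81 ± 2·2345.41 = [2057.99, 11439.63].
741: z = -2.56, |z| > 2 → outlier.
Every other value lies within [2057.99, 11439.63].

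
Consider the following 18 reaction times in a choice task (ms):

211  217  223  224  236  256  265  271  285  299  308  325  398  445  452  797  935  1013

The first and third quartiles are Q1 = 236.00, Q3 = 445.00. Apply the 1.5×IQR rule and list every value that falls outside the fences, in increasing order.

IQR = Q3 − Q1 = 445.00 − 236.00 = 209.00.
Lower fence = Q1 − 1.5·IQR = 236.00 − 313.50 = -77.50.
Upper fence = Q3 + 1.5·IQR = 445.00 + 313.50 = 758.50.
797 > 758.50 → outlier.
935 > 758.50 → outlier.
1013 > 758.50 → outlier.
All remaining values lie within [-77.50, 758.50].

797, 935, 1013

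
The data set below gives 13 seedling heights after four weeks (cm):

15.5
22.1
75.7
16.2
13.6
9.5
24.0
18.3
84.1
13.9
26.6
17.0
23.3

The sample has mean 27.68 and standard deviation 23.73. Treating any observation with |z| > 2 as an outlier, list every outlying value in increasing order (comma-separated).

75.7, 84.1

Cutoffs at x̄ ± 2s: 27.68 ± 2·23.73 = [-19.78, 75.14].
75.7: z = 2.02, |z| > 2 → outlier.
84.1: z = 2.38, |z| > 2 → outlier.
Every other value lies within [-19.78, 75.14].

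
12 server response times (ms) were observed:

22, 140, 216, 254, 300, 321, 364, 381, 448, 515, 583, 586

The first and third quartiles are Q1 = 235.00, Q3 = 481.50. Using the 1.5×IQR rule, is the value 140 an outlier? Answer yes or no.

no

IQR = Q3 − Q1 = 481.50 − 235.00 = 246.50.
Lower fence = Q1 − 1.5·IQR = 235.00 − 369.75 = -134.75.
Upper fence = Q3 + 1.5·IQR = 481.50 + 369.75 = 851.25.
140 lies within [-134.75, 851.25].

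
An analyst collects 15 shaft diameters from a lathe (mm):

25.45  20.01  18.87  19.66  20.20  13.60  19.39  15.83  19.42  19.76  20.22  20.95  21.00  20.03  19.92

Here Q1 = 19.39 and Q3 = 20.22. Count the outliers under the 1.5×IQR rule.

3

IQR = 0.83; fences at 19.39 − 1.245 = 18.145 and 20.22 + 1.245 = 21.465.
Outside the cutoffs: 13.60, 15.83, 25.45.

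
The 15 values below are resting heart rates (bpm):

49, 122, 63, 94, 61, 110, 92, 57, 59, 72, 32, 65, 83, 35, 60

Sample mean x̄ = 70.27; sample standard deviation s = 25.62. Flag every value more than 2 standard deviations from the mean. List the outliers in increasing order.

122

Cutoffs at x̄ ± 2s: 70.27 ± 2·25.62 = [19.03, 121.51].
122: z = 2.02, |z| > 2 → outlier.
Every other value lies within [19.03, 121.51].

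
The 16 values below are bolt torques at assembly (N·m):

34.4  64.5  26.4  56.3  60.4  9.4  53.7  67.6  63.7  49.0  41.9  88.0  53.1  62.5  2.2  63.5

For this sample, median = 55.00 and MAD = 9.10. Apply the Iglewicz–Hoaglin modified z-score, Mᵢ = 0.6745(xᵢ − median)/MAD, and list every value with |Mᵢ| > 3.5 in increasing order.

2.2

|Mᵢ| > 3.5 ⇔ |xᵢ − 55.00| > 3.5·9.10/0.6745 = 47.22.
So outliers lie outside [7.78, 102.22].
2.2: M = -3.91 → outlier.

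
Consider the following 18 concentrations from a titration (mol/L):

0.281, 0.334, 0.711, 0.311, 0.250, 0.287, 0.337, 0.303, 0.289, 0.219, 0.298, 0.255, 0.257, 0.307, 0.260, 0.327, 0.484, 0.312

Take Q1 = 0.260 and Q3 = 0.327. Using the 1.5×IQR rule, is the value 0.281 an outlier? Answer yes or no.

no

IQR = Q3 − Q1 = 0.327 − 0.260 = 0.067.
Lower fence = Q1 − 1.5·IQR = 0.260 − 0.1005 = 0.1595.
Upper fence = Q3 + 1.5·IQR = 0.327 + 0.1005 = 0.4275.
0.281 lies within [0.1595, 0.4275].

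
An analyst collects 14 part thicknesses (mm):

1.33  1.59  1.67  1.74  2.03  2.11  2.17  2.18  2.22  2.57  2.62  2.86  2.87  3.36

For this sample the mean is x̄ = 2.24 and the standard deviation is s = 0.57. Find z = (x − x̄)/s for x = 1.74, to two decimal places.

-0.88

z = (1.74 − 2.24) / 0.57 = -0.88.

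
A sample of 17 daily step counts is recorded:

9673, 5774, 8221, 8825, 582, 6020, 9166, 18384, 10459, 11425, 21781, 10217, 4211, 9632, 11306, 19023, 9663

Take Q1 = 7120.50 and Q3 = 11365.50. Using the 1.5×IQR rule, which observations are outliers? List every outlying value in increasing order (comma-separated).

582, 18384, 19023, 21781

IQR = Q3 − Q1 = 11365.50 − 7120.50 = 4245.00.
Lower fence = Q1 − 1.5·IQR = 7120.50 − 6367.50 = 753.00.
Upper fence = Q3 + 1.5·IQR = 11365.50 + 6367.50 = 17733.00.
582 < 753.00 → outlier.
18384 > 17733.00 → outlier.
19023 > 17733.00 → outlier.
21781 > 17733.00 → outlier.
All remaining values lie within [753.00, 17733.00].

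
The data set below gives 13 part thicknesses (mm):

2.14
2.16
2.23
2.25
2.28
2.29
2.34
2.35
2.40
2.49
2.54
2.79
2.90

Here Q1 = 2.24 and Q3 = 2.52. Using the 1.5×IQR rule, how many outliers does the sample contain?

0

IQR = 0.28; fences at 2.24 − 0.42 = 1.82 and 2.52 + 0.42 = 2.94.
Every value lies within the cutoffs.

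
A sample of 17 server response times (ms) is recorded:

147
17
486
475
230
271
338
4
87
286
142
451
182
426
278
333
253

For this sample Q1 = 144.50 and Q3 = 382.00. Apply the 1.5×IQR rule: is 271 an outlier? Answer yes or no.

no

IQR = Q3 − Q1 = 382.00 − 144.50 = 237.50.
Lower fence = Q1 − 1.5·IQR = 144.50 − 356.25 = -211.75.
Upper fence = Q3 + 1.5·IQR = 382.00 + 356.25 = 738.25.
271 lies within [-211.75, 738.25].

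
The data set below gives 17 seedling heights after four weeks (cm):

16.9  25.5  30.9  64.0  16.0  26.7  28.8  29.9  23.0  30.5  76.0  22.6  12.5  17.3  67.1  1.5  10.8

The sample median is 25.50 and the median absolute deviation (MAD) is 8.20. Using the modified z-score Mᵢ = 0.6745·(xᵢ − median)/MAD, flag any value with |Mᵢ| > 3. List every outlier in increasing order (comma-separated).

|Mᵢ| > 3 ⇔ |xᵢ − 25.50| > 3·8.20/0.6745 = 36.47.
So outliers lie outside [-10.97, 61.97].
64.0: M = 3.17 → outlier.
67.1: M = 3.42 → outlier.
76.0: M = 4.15 → outlier.

64.0, 67.1, 76.0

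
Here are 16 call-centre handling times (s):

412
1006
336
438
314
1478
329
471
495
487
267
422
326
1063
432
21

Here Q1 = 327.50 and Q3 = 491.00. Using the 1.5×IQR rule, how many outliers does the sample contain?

IQR = 163.50; fences at 327.50 − 245.25 = 82.25 and 491.00 + 245.25 = 736.25.
Outside the cutoffs: 21, 1006, 1063, 1478.

4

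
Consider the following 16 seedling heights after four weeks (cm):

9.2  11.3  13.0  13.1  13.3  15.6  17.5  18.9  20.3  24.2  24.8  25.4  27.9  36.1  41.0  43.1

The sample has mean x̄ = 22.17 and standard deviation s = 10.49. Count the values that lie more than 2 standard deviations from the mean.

0

Cutoffs: x̄ ± 2s = [1.19, 43.15].
Every value lies within the cutoffs.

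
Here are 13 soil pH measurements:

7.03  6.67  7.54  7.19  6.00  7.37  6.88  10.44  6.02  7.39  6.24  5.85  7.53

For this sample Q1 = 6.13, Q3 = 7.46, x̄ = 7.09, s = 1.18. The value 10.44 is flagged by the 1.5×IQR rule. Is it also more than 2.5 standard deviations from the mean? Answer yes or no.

z = (10.44 − 7.09) / 1.18 = 2.84.
|z| = 2.84 > 2.5.

yes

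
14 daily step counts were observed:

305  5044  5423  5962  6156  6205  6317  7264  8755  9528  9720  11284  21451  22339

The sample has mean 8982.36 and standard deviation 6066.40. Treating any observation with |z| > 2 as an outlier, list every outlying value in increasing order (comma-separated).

21451, 22339

Cutoffs at x̄ ± 2s: 8982.36 ± 2·6066.40 = [-3150.44, 21115.16].
21451: z = 2.06, |z| > 2 → outlier.
22339: z = 2.20, |z| > 2 → outlier.
Every other value lies within [-3150.44, 21115.16].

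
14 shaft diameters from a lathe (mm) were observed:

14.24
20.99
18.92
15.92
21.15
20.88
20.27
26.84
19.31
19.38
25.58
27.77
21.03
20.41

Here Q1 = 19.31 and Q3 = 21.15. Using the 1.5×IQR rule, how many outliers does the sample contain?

IQR = 1.84; fences at 19.31 − 2.76 = 16.55 and 21.15 + 2.76 = 23.91.
Outside the cutoffs: 14.24, 15.92, 25.58, 26.84, 27.77.

5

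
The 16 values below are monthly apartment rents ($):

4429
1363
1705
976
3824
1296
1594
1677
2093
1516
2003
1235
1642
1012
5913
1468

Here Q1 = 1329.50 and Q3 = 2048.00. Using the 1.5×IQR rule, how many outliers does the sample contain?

IQR = 718.50; fences at 1329.50 − 1077.75 = 251.75 and 2048.00 + 1077.75 = 3125.75.
Outside the cutoffs: 3824, 4429, 5913.

3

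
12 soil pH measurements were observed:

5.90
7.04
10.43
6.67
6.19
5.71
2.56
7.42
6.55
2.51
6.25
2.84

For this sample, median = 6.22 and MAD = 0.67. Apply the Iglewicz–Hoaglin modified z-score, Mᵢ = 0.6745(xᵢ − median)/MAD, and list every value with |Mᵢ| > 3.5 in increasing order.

2.51, 2.56, 10.43

|Mᵢ| > 3.5 ⇔ |xᵢ − 6.22| > 3.5·0.67/0.6745 = 3.48.
So outliers lie outside [2.74, 9.70].
2.51: M = -3.73 → outlier.
2.56: M = -3.68 → outlier.
10.43: M = 4.24 → outlier.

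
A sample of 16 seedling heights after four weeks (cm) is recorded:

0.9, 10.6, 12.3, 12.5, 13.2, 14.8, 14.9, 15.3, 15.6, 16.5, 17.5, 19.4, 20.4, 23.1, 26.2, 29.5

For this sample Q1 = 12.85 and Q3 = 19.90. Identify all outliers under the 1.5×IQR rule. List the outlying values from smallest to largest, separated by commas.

IQR = Q3 − Q1 = 19.90 − 12.85 = 7.05.
Lower fence = Q1 − 1.5·IQR = 12.85 − 10.575 = 2.275.
Upper fence = Q3 + 1.5·IQR = 19.90 + 10.575 = 30.475.
0.9 < 2.275 → outlier.
All remaining values lie within [2.275, 30.475].

0.9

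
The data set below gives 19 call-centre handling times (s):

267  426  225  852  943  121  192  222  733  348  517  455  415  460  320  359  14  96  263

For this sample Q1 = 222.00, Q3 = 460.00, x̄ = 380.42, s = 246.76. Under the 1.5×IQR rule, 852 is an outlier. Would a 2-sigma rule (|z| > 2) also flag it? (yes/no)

no

z = (852 − 380.42) / 246.76 = 1.91.
|z| = 1.91 ≤ 2.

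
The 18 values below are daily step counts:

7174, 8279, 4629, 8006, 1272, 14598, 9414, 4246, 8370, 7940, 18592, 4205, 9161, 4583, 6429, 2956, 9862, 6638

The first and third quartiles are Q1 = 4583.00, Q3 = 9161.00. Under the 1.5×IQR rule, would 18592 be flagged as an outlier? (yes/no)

yes

IQR = Q3 − Q1 = 9161.00 − 4583.00 = 4578.00.
Lower fence = Q1 − 1.5·IQR = 4583.00 − 6867.00 = -2284.00.
Upper fence = Q3 + 1.5·IQR = 9161.00 + 6867.00 = 16028.00.
18592 lies above the upper fence.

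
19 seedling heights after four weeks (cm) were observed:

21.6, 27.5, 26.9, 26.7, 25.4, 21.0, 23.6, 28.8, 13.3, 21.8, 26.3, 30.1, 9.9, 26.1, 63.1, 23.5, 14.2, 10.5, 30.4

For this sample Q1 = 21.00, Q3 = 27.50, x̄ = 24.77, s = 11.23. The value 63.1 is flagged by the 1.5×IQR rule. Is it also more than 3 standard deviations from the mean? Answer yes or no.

yes

z = (63.1 − 24.77) / 11.23 = 3.41.
|z| = 3.41 > 3.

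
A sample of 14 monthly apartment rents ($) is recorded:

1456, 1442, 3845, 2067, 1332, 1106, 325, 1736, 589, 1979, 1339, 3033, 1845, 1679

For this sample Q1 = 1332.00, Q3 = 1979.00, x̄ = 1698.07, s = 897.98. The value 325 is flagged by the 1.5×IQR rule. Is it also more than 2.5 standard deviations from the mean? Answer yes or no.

no

z = (325 − 1698.07) / 897.98 = -1.53.
|z| = 1.53 ≤ 2.5.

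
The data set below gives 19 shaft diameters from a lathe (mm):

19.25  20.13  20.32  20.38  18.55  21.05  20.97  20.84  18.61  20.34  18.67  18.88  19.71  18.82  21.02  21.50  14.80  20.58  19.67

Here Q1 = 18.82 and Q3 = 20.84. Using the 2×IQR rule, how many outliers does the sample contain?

0

IQR = 2.02; fences at 18.82 − 4.04 = 14.78 and 20.84 + 4.04 = 24.88.
Every value lies within the cutoffs.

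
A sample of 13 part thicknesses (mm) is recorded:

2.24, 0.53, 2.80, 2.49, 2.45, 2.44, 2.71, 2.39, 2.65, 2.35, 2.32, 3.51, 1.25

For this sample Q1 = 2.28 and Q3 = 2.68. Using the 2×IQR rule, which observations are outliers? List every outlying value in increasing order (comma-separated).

IQR = Q3 − Q1 = 2.68 − 2.28 = 0.40.
Lower fence = Q1 − 2·IQR = 2.28 − 0.80 = 1.48.
Upper fence = Q3 + 2·IQR = 2.68 + 0.80 = 3.48.
0.53 < 1.48 → outlier.
1.25 < 1.48 → outlier.
3.51 > 3.48 → outlier.
All remaining values lie within [1.48, 3.48].

0.53, 1.25, 3.51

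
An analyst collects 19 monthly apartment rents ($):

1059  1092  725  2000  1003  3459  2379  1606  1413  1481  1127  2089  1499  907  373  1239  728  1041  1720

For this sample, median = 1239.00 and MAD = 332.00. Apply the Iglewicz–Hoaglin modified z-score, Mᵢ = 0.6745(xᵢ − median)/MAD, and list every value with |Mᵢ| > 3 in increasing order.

3459

|Mᵢ| > 3 ⇔ |xᵢ − 1239.00| > 3·332.00/0.6745 = 1476.65.
So outliers lie outside [-237.65, 2715.65].
3459: M = 4.51 → outlier.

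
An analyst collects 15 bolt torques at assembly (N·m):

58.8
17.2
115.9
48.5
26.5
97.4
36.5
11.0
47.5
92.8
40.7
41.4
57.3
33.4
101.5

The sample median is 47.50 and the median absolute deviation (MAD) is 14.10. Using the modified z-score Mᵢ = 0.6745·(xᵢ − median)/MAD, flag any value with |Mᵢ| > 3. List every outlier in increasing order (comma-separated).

115.9

|Mᵢ| > 3 ⇔ |xᵢ − 47.50| > 3·14.10/0.6745 = 62.71.
So outliers lie outside [-15.21, 110.21].
115.9: M = 3.27 → outlier.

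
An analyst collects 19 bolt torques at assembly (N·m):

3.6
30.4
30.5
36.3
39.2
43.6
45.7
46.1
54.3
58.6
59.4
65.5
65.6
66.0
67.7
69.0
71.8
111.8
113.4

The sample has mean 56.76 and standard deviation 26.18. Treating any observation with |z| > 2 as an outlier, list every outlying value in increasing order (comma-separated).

Cutoffs at x̄ ± 2s: 56.76 ± 2·26.18 = [4.40, 109.12].
3.6: z = -2.03, |z| > 2 → outlier.
111.8: z = 2.10, |z| > 2 → outlier.
113.4: z = 2.16, |z| > 2 → outlier.
Every other value lies within [4.40, 109.12].

3.6, 111.8, 113.4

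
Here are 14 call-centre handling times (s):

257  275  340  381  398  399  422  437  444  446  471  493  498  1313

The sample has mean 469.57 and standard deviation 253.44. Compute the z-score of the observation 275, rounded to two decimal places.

z = (275 − 469.57) / 253.44 = -0.77.

-0.77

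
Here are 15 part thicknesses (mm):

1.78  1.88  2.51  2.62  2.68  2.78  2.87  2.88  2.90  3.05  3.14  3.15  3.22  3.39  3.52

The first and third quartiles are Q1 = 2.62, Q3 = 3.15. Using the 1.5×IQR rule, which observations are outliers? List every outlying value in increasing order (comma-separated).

IQR = Q3 − Q1 = 3.15 − 2.62 = 0.53.
Lower fence = Q1 − 1.5·IQR = 2.62 − 0.795 = 1.825.
Upper fence = Q3 + 1.5·IQR = 3.15 + 0.795 = 3.945.
1.78 < 1.825 → outlier.
All remaining values lie within [1.825, 3.945].

1.78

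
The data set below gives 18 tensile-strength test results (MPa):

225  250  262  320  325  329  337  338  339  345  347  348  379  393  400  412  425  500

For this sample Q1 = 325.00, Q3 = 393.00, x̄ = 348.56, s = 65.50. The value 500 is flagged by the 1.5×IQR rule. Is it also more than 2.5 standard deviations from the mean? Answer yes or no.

z = (500 − 348.56) / 65.50 = 2.31.
|z| = 2.31 ≤ 2.5.

no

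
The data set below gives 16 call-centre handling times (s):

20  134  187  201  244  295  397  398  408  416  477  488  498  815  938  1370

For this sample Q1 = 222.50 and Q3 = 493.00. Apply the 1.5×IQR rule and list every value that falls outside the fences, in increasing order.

938, 1370

IQR = Q3 − Q1 = 493.00 − 222.50 = 270.50.
Lower fence = Q1 − 1.5·IQR = 222.50 − 405.75 = -183.25.
Upper fence = Q3 + 1.5·IQR = 493.00 + 405.75 = 898.75.
938 > 898.75 → outlier.
1370 > 898.75 → outlier.
All remaining values lie within [-183.25, 898.75].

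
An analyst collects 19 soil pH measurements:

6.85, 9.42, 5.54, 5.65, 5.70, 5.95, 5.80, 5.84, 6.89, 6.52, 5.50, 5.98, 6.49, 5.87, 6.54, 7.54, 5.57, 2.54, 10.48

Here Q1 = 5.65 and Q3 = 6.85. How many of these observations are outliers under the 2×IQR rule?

IQR = 1.20; fences at 5.65 − 2.40 = 3.25 and 6.85 + 2.40 = 9.25.
Outside the cutoffs: 2.54, 9.42, 10.48.

3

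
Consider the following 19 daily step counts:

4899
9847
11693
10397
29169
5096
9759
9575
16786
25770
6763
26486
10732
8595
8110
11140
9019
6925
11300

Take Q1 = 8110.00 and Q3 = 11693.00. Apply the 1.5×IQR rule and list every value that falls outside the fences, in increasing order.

IQR = Q3 − Q1 = 11693.00 − 8110.00 = 3583.00.
Lower fence = Q1 − 1.5·IQR = 8110.00 − 5374.50 = 2735.50.
Upper fence = Q3 + 1.5·IQR = 11693.00 + 5374.50 = 17067.50.
25770 > 17067.50 → outlier.
26486 > 17067.50 → outlier.
29169 > 17067.50 → outlier.
All remaining values lie within [2735.50, 17067.50].

25770, 26486, 29169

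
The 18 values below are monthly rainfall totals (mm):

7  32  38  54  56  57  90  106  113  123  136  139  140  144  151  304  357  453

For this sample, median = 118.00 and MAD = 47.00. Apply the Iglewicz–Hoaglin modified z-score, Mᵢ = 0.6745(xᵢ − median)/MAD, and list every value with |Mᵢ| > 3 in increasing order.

357, 453

|Mᵢ| > 3 ⇔ |xᵢ − 118.00| > 3·47.00/0.6745 = 209.04.
So outliers lie outside [-91.04, 327.04].
357: M = 3.43 → outlier.
453: M = 4.81 → outlier.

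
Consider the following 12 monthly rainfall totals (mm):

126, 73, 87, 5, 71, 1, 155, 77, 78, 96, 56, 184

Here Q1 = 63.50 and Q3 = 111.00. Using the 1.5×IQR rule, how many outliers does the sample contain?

1

IQR = 47.50; fences at 63.50 − 71.25 = -7.75 and 111.00 + 71.25 = 182.25.
Outside the cutoffs: 184.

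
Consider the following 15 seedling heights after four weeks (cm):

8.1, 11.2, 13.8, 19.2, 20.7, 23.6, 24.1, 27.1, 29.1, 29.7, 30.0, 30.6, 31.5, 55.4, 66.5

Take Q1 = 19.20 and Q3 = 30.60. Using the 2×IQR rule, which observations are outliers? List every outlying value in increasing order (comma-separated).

55.4, 66.5

IQR = Q3 − Q1 = 30.60 − 19.20 = 11.40.
Lower fence = Q1 − 2·IQR = 19.20 − 22.80 = -3.60.
Upper fence = Q3 + 2·IQR = 30.60 + 22.80 = 53.40.
55.4 > 53.40 → outlier.
66.5 > 53.40 → outlier.
All remaining values lie within [-3.60, 53.40].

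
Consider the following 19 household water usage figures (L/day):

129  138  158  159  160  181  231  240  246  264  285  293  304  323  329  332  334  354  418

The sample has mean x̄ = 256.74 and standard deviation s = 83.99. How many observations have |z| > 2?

Cutoffs: x̄ ± 2s = [88.76, 424.72].
Every value lies within the cutoffs.

0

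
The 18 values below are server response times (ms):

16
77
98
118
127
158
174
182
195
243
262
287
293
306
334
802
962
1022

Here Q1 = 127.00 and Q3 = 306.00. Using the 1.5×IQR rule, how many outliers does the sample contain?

IQR = 179.00; fences at 127.00 − 268.50 = -141.50 and 306.00 + 268.50 = 574.50.
Outside the cutoffs: 802, 962, 1022.

3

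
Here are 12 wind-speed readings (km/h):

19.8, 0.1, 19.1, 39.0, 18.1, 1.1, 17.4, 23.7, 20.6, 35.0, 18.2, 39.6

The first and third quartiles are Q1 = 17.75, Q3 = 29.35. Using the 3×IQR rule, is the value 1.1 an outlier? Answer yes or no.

no

IQR = Q3 − Q1 = 29.35 − 17.75 = 11.60.
Lower fence = Q1 − 3·IQR = 17.75 − 34.80 = -17.05.
Upper fence = Q3 + 3·IQR = 29.35 + 34.80 = 64.15.
1.1 lies within [-17.05, 64.15].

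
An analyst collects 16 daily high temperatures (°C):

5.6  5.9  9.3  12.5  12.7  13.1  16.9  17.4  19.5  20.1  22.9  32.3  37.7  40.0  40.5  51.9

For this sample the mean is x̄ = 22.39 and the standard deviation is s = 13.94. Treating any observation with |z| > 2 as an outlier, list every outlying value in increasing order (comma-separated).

51.9

Cutoffs at x̄ ± 2s: 22.39 ± 2·13.94 = [-5.49, 50.27].
51.9: z = 2.12, |z| > 2 → outlier.
Every other value lies within [-5.49, 50.27].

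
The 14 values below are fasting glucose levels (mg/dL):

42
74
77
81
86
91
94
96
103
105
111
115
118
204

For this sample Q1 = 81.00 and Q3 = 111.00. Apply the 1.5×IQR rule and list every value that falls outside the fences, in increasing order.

204

IQR = Q3 − Q1 = 111.00 − 81.00 = 30.00.
Lower fence = Q1 − 1.5·IQR = 81.00 − 45.00 = 36.00.
Upper fence = Q3 + 1.5·IQR = 111.00 + 45.00 = 156.00.
204 > 156.00 → outlier.
All remaining values lie within [36.00, 156.00].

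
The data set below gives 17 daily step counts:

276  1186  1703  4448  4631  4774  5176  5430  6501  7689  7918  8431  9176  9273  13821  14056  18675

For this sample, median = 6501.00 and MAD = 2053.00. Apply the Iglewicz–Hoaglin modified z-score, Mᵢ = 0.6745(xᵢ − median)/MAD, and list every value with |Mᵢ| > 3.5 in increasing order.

|Mᵢ| > 3.5 ⇔ |xᵢ − 6501.00| > 3.5·2053.00/0.6745 = 10653.08.
So outliers lie outside [-4152.08, 17154.08].
18675: M = 4.00 → outlier.

18675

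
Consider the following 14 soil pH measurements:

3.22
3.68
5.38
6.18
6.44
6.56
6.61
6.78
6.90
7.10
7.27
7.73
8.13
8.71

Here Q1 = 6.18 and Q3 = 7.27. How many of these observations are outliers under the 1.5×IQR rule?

IQR = 1.09; fences at 6.18 − 1.635 = 4.545 and 7.27 + 1.635 = 8.905.
Outside the cutoffs: 3.22, 3.68.

2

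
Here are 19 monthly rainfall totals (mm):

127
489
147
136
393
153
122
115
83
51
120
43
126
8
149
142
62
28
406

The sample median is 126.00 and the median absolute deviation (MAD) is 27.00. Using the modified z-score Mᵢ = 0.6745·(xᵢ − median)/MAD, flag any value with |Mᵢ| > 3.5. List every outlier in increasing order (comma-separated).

393, 406, 489

|Mᵢ| > 3.5 ⇔ |xᵢ − 126.00| > 3.5·27.00/0.6745 = 140.10.
So outliers lie outside [-14.10, 266.10].
393: M = 6.67 → outlier.
406: M = 6.99 → outlier.
489: M = 9.07 → outlier.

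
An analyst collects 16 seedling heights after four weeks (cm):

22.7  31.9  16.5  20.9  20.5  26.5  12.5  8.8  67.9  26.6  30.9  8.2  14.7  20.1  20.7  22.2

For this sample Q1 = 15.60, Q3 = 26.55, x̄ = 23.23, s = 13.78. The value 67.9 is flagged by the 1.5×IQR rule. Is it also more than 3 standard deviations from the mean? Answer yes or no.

z = (67.9 − 23.23) / 13.78 = 3.24.
|z| = 3.24 > 3.

yes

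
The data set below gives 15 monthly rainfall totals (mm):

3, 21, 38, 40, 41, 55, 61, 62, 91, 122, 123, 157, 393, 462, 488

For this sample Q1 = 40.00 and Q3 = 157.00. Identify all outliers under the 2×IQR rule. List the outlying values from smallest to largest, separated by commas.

IQR = Q3 − Q1 = 157.00 − 40.00 = 117.00.
Lower fence = Q1 − 2·IQR = 40.00 − 234.00 = -194.00.
Upper fence = Q3 + 2·IQR = 157.00 + 234.00 = 391.00.
393 > 391.00 → outlier.
462 > 391.00 → outlier.
488 > 391.00 → outlier.
All remaining values lie within [-194.00, 391.00].

393, 462, 488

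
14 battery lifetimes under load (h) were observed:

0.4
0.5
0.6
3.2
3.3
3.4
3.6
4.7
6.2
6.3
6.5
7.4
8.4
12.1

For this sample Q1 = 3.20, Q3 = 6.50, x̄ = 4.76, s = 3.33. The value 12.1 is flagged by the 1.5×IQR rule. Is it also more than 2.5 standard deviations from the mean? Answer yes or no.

no

z = (12.1 − 4.76) / 3.33 = 2.20.
|z| = 2.20 ≤ 2.5.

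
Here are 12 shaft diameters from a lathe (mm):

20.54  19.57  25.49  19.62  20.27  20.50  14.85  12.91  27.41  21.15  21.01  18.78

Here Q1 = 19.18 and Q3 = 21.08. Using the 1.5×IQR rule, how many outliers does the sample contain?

IQR = 1.90; fences at 19.18 − 2.85 = 16.33 and 21.08 + 2.85 = 23.93.
Outside the cutoffs: 12.91, 14.85, 25.49, 27.41.

4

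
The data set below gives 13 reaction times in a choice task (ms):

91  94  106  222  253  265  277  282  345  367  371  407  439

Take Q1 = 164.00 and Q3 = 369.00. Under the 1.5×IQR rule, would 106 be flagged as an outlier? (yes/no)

IQR = Q3 − Q1 = 369.00 − 164.00 = 205.00.
Lower fence = Q1 − 1.5·IQR = 164.00 − 307.50 = -143.50.
Upper fence = Q3 + 1.5·IQR = 369.00 + 307.50 = 676.50.
106 lies within [-143.50, 676.50].

no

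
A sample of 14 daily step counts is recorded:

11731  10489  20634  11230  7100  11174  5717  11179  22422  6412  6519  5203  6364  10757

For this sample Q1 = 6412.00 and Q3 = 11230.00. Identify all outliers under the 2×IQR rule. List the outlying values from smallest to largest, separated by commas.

IQR = Q3 − Q1 = 11230.00 − 6412.00 = 4818.00.
Lower fence = Q1 − 2·IQR = 6412.00 − 9636.00 = -3224.00.
Upper fence = Q3 + 2·IQR = 11230.00 + 9636.00 = 20866.00.
22422 > 20866.00 → outlier.
All remaining values lie within [-3224.00, 20866.00].

22422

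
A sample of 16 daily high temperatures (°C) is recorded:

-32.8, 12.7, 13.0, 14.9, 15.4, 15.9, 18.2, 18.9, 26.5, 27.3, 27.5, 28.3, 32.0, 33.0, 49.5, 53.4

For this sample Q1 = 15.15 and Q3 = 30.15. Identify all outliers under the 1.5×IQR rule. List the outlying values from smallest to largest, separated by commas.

IQR = Q3 − Q1 = 30.15 − 15.15 = 15.00.
Lower fence = Q1 − 1.5·IQR = 15.15 − 22.50 = -7.35.
Upper fence = Q3 + 1.5·IQR = 30.15 + 22.50 = 52.65.
-32.8 < -7.35 → outlier.
53.4 > 52.65 → outlier.
All remaining values lie within [-7.35, 52.65].

-32.8, 53.4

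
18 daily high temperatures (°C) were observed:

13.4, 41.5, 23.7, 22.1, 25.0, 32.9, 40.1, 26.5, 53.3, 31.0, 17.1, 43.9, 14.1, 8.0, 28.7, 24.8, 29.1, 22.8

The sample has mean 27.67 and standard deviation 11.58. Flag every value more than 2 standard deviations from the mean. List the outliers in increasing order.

Cutoffs at x̄ ± 2s: 27.67 ± 2·11.58 = [4.51, 50.83].
53.3: z = 2.21, |z| > 2 → outlier.
Every other value lies within [4.51, 50.83].

53.3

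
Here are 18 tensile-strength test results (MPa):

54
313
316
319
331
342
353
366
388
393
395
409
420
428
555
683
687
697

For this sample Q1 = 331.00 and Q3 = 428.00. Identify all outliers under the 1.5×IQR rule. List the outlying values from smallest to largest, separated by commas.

54, 683, 687, 697

IQR = Q3 − Q1 = 428.00 − 331.00 = 97.00.
Lower fence = Q1 − 1.5·IQR = 331.00 − 145.50 = 185.50.
Upper fence = Q3 + 1.5·IQR = 428.00 + 145.50 = 573.50.
54 < 185.50 → outlier.
683 > 573.50 → outlier.
687 > 573.50 → outlier.
697 > 573.50 → outlier.
All remaining values lie within [185.50, 573.50].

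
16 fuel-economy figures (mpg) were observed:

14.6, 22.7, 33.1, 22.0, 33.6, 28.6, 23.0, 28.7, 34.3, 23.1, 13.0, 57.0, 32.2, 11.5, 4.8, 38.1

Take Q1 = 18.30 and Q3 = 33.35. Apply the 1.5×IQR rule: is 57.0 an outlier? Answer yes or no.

IQR = Q3 − Q1 = 33.35 − 18.30 = 15.05.
Lower fence = Q1 − 1.5·IQR = 18.30 − 22.575 = -4.275.
Upper fence = Q3 + 1.5·IQR = 33.35 + 22.575 = 55.925.
57.0 lies above the upper fence.

yes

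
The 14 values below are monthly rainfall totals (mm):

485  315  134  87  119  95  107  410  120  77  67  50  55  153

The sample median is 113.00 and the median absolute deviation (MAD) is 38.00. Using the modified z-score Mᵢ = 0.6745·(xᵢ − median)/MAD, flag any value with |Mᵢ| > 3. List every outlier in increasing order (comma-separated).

|Mᵢ| > 3 ⇔ |xᵢ − 113.00| > 3·38.00/0.6745 = 169.01.
So outliers lie outside [-56.01, 282.01].
315: M = 3.59 → outlier.
410: M = 5.27 → outlier.
485: M = 6.60 → outlier.

315, 410, 485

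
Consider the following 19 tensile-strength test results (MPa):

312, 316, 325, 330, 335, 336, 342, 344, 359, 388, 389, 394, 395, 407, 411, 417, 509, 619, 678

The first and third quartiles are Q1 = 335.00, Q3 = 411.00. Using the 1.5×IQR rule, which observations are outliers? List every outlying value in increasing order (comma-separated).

IQR = Q3 − Q1 = 411.00 − 335.00 = 76.00.
Lower fence = Q1 − 1.5·IQR = 335.00 − 114.00 = 221.00.
Upper fence = Q3 + 1.5·IQR = 411.00 + 114.00 = 525.00.
619 > 525.00 → outlier.
678 > 525.00 → outlier.
All remaining values lie within [221.00, 525.00].

619, 678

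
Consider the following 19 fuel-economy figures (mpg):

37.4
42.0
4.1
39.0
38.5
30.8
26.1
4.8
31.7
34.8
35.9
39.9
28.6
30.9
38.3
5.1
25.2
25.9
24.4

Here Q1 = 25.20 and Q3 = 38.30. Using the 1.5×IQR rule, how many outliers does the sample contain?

3

IQR = 13.10; fences at 25.20 − 19.65 = 5.55 and 38.30 + 19.65 = 57.95.
Outside the cutoffs: 4.1, 4.8, 5.1.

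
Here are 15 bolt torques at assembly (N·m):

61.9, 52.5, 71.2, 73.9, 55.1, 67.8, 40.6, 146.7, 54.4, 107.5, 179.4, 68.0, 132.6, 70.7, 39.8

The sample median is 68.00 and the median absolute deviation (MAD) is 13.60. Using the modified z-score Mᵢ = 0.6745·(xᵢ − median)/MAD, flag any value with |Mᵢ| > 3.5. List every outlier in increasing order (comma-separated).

146.7, 179.4

|Mᵢ| > 3.5 ⇔ |xᵢ − 68.00| > 3.5·13.60/0.6745 = 70.57.
So outliers lie outside [-2.57, 138.57].
146.7: M = 3.90 → outlier.
179.4: M = 5.52 → outlier.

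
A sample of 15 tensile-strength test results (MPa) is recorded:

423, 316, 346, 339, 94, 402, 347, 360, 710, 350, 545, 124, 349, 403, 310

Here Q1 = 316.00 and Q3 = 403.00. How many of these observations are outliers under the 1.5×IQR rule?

IQR = 87.00; fences at 316.00 − 130.50 = 185.50 and 403.00 + 130.50 = 533.50.
Outside the cutoffs: 94, 124, 545, 710.

4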